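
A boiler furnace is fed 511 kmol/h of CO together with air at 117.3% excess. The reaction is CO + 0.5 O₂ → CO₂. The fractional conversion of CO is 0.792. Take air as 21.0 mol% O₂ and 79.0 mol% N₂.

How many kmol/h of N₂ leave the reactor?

2090 kmol/h

Stoichiometric O₂ = 0.5 × 511 = 255.5 kmol/h; O₂ fed = 255.5 × 2.173 = 555.2 kmol/h.
N₂ fed = 555.2 × 79/21 = 2089 kmol/h.
Fuel reacted = 0.792 × 511 → ξ = 404.7 kmol/h.
Outlet (n = n₀ + ν ξ):
  CO: 511 − 1(404.7) = 106.3
  O₂: 555.2 − 0.5(404.7) = 352.8
  N₂: 2089 (inert)
  CO₂: 0 + 1(404.7) = 404.7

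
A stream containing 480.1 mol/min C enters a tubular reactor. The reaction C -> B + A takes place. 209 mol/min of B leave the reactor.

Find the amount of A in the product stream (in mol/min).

209 mol/min

For B: n = n₀ + 1ξ → 209 = 0 + 1ξ, giving ξ = 209 mol/min.
Outlet amounts (n = n₀ + ν ξ):
  C: 480.1 − 1(209) = 271.1
  B: 0 + 1(209) = 209
  A: 0 + 1(209) = 209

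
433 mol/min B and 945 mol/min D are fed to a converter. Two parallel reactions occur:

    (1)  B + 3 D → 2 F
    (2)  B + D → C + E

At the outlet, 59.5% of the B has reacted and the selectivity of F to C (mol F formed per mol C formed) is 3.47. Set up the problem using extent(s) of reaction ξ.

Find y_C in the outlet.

Conversion of B: B consumed = 0.595 × 433 = 257.6 mol/min = 1ξ₁ + 1ξ₂.
Selectivity: 2ξ₁ / (1ξ₂) = 3.47 → ξ₁ = 1.735 ξ₂.
Substitute: (1·1.735 + 1) ξ₂ = 257.6 → ξ₂ = 94.2 mol/min, ξ₁ = 163.4 mol/min.
Outlet amounts (n = n₀ + Σ ν·ξ):
  B: 433 − 1(163.4) − 1(94.2) = 175.4
  D: 945 − 3(163.4) − 1(94.2) = 360.5
  F: 0 + 2(163.4) = 326.9
  C: 0 + 1(94.2) = 94.2
  E: 0 + 1(94.2) = 94.2
Total out = 1051 mol/min; y_C = 94.2 / 1051 = 0.08962.

0.0896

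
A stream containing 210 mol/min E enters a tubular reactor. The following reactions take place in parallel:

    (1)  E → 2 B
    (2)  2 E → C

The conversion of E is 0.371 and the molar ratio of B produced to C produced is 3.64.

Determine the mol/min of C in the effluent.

20.4 mol/min

Conversion of E: E consumed = 0.371 × 210 = 77.91 mol/min = 1ξ₁ + 2ξ₂.
Selectivity: 2ξ₁ / (1ξ₂) = 3.64 → ξ₁ = 1.82 ξ₂.
Substitute: (1·1.82 + 2) ξ₂ = 77.91 → ξ₂ = 20.4 mol/min, ξ₁ = 37.12 mol/min.
Outlet amounts (n = n₀ + Σ ν·ξ):
  E: 210 − 1(37.12) − 2(20.4) = 132.1
  B: 0 + 2(37.12) = 74.24
  C: 0 + 1(20.4) = 20.4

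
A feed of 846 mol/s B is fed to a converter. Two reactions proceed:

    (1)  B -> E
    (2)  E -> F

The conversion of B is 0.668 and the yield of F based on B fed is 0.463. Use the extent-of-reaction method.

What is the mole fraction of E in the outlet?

0.205

Conversion of B: B consumed = 1ξ₁ = 0.668 × 846 → ξ₁ = 565.1 mol/s.
Yield of F: 1ξ₂ / 846 = 0.463 → ξ₂ = 391.7 mol/s.
Outlet amounts (n = n₀ + Σ ν·ξ):
  B: 846 − 1(565.1) = 280.9
  E: 0 + 1(565.1) − 1(391.7) = 173.4
  F: 0 + 1(391.7) = 391.7
Total out = 846 mol/s; y_E = 173.4 / 846 = 0.205.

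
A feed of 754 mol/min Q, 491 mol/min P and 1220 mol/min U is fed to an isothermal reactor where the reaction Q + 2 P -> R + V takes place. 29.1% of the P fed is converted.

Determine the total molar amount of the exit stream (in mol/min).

P reacted = 0.291 × 491 = 142.9 mol/min; ν_P = −2, so ξ = 142.9/2 = 71.44 mol/min.
Outlet amounts (n = n₀ + ν ξ):
  Q: 754 − 1(71.44) = 682.6
  P: 491 − 2(71.44) = 348.1
  R: 0 + 1(71.44) = 71.44
  V: 0 + 1(71.44) = 71.44
  U: 1220 (inert)
Total out = 682.6 + 348.1 + 71.44 + 71.44 + 1220 = 2394 mol/min.

2390 mol/min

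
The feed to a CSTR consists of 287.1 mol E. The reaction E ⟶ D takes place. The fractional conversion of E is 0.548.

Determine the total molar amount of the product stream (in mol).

E reacted = 0.548 × 287.1 = 157.3 mol; ν_E = −1, so ξ = 157.3/1 = 157.3 mol.
Outlet amounts (n = n₀ + ν ξ):
  E: 287.1 − 1(157.3) = 129.8
  D: 0 + 1(157.3) = 157.3
Total out = 129.8 + 157.3 = 287.1 mol.

287 mol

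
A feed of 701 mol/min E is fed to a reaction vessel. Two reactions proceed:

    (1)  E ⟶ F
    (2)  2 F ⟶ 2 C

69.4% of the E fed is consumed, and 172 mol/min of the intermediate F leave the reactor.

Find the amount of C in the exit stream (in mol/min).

Conversion of E: E consumed = 1ξ₁ = 0.694 × 701 → ξ₁ = 486.5 mol/min.
F balance: n_F = 0 + 1ξ₁ − 2ξ₂ = 172 → ξ₂ = (1·486.5 − 172)/2 = 157.2 mol/min.
Outlet amounts (n = n₀ + Σ ν·ξ):
  E: 701 − 1(486.5) = 214.5
  F: 0 + 1(486.5) − 2(157.2) = 172
  C: 0 + 2(157.2) = 314.5

314 mol/min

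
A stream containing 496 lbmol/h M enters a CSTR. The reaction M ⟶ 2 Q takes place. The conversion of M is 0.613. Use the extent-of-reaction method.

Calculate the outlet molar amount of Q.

M reacted = 0.613 × 496 = 304 lbmol/h; ν_M = −1, so ξ = 304/1 = 304 lbmol/h.
Outlet amounts (n = n₀ + ν ξ):
  M: 496 − 1(304) = 192
  Q: 0 + 2(304) = 608.1

608 lbmol/h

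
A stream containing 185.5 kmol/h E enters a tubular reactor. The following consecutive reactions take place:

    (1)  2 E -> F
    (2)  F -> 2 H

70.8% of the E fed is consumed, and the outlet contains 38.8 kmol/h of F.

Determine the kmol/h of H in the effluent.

53.7 kmol/h

Conversion of E: E consumed = 2ξ₁ = 0.708 × 185.5 → ξ₁ = 65.67 kmol/h.
F balance: n_F = 0 + 1ξ₁ − 1ξ₂ = 38.8 → ξ₂ = (1·65.67 − 38.8)/1 = 26.87 kmol/h.
Outlet amounts (n = n₀ + Σ ν·ξ):
  E: 185.5 − 2(65.67) = 54.17
  F: 0 + 1(65.67) − 1(26.87) = 38.8
  H: 0 + 2(26.87) = 53.73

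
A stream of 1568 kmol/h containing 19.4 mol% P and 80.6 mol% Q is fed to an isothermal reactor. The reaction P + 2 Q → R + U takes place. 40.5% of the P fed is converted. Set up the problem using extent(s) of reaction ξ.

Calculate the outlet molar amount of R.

123 kmol/h

P reacted = 0.405 × 304.2 = 123.2 kmol/h; ν_P = −1, so ξ = 123.2/1 = 123.2 kmol/h.
Outlet amounts (n = n₀ + ν ξ):
  P: 304.2 − 1(123.2) = 181
  Q: 1264 − 2(123.2) = 1017
  R: 0 + 1(123.2) = 123.2
  U: 0 + 1(123.2) = 123.2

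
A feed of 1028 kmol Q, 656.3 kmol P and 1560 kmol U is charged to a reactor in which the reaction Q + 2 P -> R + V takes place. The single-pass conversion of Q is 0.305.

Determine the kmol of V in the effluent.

314 kmol

Q reacted = 0.305 × 1028 = 313.5 kmol; ν_Q = −1, so ξ = 313.5/1 = 313.5 kmol.
Outlet amounts (n = n₀ + ν ξ):
  Q: 1028 − 1(313.5) = 714.5
  P: 656.3 − 2(313.5) = 29.22
  R: 0 + 1(313.5) = 313.5
  V: 0 + 1(313.5) = 313.5
  U: 1560 (inert)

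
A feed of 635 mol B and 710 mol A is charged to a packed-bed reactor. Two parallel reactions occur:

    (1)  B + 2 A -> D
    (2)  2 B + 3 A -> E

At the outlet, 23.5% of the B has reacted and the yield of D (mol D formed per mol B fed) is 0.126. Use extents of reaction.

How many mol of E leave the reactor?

Yield of D: 1ξ₁ / 635 = 0.126 → ξ₁ = 80.01 mol.
Conversion of B: 1ξ₁ + 2ξ₂ = 0.235 × 635 = 149.2 → ξ₂ = 34.61 mol.
Outlet amounts (n = n₀ + Σ ν·ξ):
  B: 635 − 1(80.01) − 2(34.61) = 485.8
  A: 710 − 2(80.01) − 3(34.61) = 446.2
  D: 0 + 1(80.01) = 80.01
  E: 0 + 1(34.61) = 34.61

34.6 mol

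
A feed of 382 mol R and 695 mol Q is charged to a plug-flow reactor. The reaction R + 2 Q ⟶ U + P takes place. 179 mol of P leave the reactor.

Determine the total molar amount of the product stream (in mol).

For P: n = n₀ + 1ξ → 179 = 0 + 1ξ, giving ξ = 179 mol.
Outlet amounts (n = n₀ + ν ξ):
  R: 382 − 1(179) = 203
  Q: 695 − 2(179) = 337
  U: 0 + 1(179) = 179
  P: 0 + 1(179) = 179
Total out = 203 + 337 + 179 + 179 = 898 mol.

898 mol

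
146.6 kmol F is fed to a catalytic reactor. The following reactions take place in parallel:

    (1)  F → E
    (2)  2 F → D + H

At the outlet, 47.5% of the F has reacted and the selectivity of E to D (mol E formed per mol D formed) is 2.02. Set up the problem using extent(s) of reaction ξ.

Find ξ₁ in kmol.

Conversion of F: F consumed = 0.475 × 146.6 = 69.63 kmol = 1ξ₁ + 2ξ₂.
Selectivity: 1ξ₁ / (1ξ₂) = 2.02 → ξ₁ = 2.02 ξ₂.
Substitute: (1·2.02 + 2) ξ₂ = 69.63 → ξ₂ = 17.32 kmol, ξ₁ = 34.99 kmol.
Outlet amounts (n = n₀ + Σ ν·ξ):
  F: 146.6 − 1(34.99) − 2(17.32) = 76.97
  E: 0 + 1(34.99) = 34.99
  D: 0 + 1(17.32) = 17.32
  H: 0 + 1(17.32) = 17.32

ξ₁ = 35 kmol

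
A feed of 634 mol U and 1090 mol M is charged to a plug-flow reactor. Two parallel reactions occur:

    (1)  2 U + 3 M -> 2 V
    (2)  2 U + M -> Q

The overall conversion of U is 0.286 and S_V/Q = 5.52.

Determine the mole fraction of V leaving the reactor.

0.0902

Conversion of U: U consumed = 0.286 × 634 = 181.3 mol = 2ξ₁ + 2ξ₂.
Selectivity: 2ξ₁ / (1ξ₂) = 5.52 → ξ₁ = 2.76 ξ₂.
Substitute: (2·2.76 + 2) ξ₂ = 181.3 → ξ₂ = 24.11 mol, ξ₁ = 66.55 mol.
Outlet amounts (n = n₀ + Σ ν·ξ):
  U: 634 − 2(66.55) − 2(24.11) = 452.7
  M: 1090 − 3(66.55) − 1(24.11) = 866.2
  V: 0 + 2(66.55) = 133.1
  Q: 0 + 1(24.11) = 24.11
Total out = 1476 mol; y_V = 133.1 / 1476 = 0.09017.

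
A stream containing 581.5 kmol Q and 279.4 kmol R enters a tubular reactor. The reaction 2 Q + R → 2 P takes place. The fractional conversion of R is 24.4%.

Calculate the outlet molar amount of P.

R reacted = 0.244 × 279.4 = 68.17 kmol; ν_R = −1, so ξ = 68.17/1 = 68.17 kmol.
Outlet amounts (n = n₀ + ν ξ):
  Q: 581.5 − 2(68.17) = 445.2
  R: 279.4 − 1(68.17) = 211.2
  P: 0 + 2(68.17) = 136.3

136 kmol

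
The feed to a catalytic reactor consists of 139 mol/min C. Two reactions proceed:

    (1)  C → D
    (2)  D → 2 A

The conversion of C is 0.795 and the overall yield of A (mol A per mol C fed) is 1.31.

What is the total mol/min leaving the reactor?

230 mol/min

Conversion of C: C consumed = 1ξ₁ = 0.795 × 139 → ξ₁ = 110.5 mol/min.
Yield of A: 2ξ₂ / 139 = 1.31 → ξ₂ = 91.05 mol/min.
Outlet amounts (n = n₀ + Σ ν·ξ):
  C: 139 − 1(110.5) = 28.49
  D: 0 + 1(110.5) − 1(91.05) = 19.46
  A: 0 + 2(91.05) = 182.1
Total out = 28.49 + 19.46 + 182.1 = 230 mol/min.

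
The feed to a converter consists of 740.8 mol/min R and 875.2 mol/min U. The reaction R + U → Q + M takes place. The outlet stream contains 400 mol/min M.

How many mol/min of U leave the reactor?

For M: n = n₀ + 1ξ → 400 = 0 + 1ξ, giving ξ = 400 mol/min.
Outlet amounts (n = n₀ + ν ξ):
  R: 740.8 − 1(400) = 340.8
  U: 875.2 − 1(400) = 475.2
  Q: 0 + 1(400) = 400
  M: 0 + 1(400) = 400

475 mol/min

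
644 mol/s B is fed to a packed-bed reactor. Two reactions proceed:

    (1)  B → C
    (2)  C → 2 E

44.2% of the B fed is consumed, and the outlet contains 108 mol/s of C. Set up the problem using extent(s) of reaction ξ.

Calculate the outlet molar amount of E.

Conversion of B: B consumed = 1ξ₁ = 0.442 × 644 → ξ₁ = 284.6 mol/s.
C balance: n_C = 0 + 1ξ₁ − 1ξ₂ = 108 → ξ₂ = (1·284.6 − 108)/1 = 176.6 mol/s.
Outlet amounts (n = n₀ + Σ ν·ξ):
  B: 644 − 1(284.6) = 359.4
  C: 0 + 1(284.6) − 1(176.6) = 108
  E: 0 + 2(176.6) = 353.3

353 mol/s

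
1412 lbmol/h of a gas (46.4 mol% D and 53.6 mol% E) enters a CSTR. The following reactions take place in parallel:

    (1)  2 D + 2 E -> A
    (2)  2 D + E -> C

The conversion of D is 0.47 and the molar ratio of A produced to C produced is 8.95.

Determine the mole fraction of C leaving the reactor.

Conversion of D: D consumed = 0.47 × 655.2 = 307.9 lbmol/h = 2ξ₁ + 2ξ₂.
Selectivity: 1ξ₁ / (1ξ₂) = 8.95 → ξ₁ = 8.95 ξ₂.
Substitute: (2·8.95 + 2) ξ₂ = 307.9 → ξ₂ = 15.47 lbmol/h, ξ₁ = 138.5 lbmol/h.
Outlet amounts (n = n₀ + Σ ν·ξ):
  D: 655.2 − 2(138.5) − 2(15.47) = 347.2
  E: 756.8 − 2(138.5) − 1(15.47) = 464.4
  A: 0 + 1(138.5) = 138.5
  C: 0 + 1(15.47) = 15.47
Total out = 965.6 lbmol/h; y_C = 15.47 / 965.6 = 0.01603.

0.016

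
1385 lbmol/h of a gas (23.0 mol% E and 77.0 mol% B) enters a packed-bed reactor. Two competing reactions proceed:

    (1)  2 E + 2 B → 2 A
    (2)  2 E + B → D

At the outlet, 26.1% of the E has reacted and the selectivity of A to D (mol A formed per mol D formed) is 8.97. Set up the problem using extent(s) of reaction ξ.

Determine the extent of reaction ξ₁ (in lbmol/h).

Conversion of E: E consumed = 0.261 × 318.6 = 83.14 lbmol/h = 2ξ₁ + 2ξ₂.
Selectivity: 2ξ₁ / (1ξ₂) = 8.97 → ξ₁ = 4.485 ξ₂.
Substitute: (2·4.485 + 2) ξ₂ = 83.14 → ξ₂ = 7.579 lbmol/h, ξ₁ = 33.99 lbmol/h.
Outlet amounts (n = n₀ + Σ ν·ξ):
  E: 318.6 − 2(33.99) − 2(7.579) = 235.4
  B: 1066 − 2(33.99) − 1(7.579) = 990.9
  A: 0 + 2(33.99) = 67.98
  D: 0 + 1(7.579) = 7.579

ξ₁ = 34 lbmol/h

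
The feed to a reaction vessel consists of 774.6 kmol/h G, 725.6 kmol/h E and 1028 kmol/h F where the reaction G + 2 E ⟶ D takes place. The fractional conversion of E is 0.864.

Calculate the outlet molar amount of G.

461 kmol/h

E reacted = 0.864 × 725.6 = 626.9 kmol/h; ν_E = −2, so ξ = 626.9/2 = 313.5 kmol/h.
Outlet amounts (n = n₀ + ν ξ):
  G: 774.6 − 1(313.5) = 461.1
  E: 725.6 − 2(313.5) = 98.68
  D: 0 + 1(313.5) = 313.5
  F: 1028 (inert)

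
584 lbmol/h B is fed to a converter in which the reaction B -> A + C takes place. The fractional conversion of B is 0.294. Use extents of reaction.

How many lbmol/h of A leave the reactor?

172 lbmol/h

B reacted = 0.294 × 584 = 171.7 lbmol/h; ν_B = −1, so ξ = 171.7/1 = 171.7 lbmol/h.
Outlet amounts (n = n₀ + ν ξ):
  B: 584 − 1(171.7) = 412.3
  A: 0 + 1(171.7) = 171.7
  C: 0 + 1(171.7) = 171.7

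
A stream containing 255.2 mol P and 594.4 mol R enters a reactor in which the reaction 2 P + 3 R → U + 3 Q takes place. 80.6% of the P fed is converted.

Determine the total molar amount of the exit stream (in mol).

P reacted = 0.806 × 255.2 = 205.7 mol; ν_P = −2, so ξ = 205.7/2 = 102.8 mol.
Outlet amounts (n = n₀ + ν ξ):
  P: 255.2 − 2(102.8) = 49.51
  R: 594.4 − 3(102.8) = 285.9
  U: 0 + 1(102.8) = 102.8
  Q: 0 + 3(102.8) = 308.5
Total out = 49.51 + 285.9 + 102.8 + 308.5 = 746.8 mol.

747 mol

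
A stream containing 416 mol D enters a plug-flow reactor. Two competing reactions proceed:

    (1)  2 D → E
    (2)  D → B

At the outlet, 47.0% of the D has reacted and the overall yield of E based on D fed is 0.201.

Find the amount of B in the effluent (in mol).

Yield of E: 1ξ₁ / 416 = 0.201 → ξ₁ = 83.62 mol.
Conversion of D: 2ξ₁ + 1ξ₂ = 0.47 × 416 = 195.5 → ξ₂ = 28.29 mol.
Outlet amounts (n = n₀ + Σ ν·ξ):
  D: 416 − 2(83.62) − 1(28.29) = 220.5
  E: 0 + 1(83.62) = 83.62
  B: 0 + 1(28.29) = 28.29

28.3 mol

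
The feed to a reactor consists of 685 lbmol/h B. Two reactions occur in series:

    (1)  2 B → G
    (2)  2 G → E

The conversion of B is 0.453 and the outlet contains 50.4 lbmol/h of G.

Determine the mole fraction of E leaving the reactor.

Conversion of B: B consumed = 2ξ₁ = 0.453 × 685 → ξ₁ = 155.2 lbmol/h.
G balance: n_G = 0 + 1ξ₁ − 2ξ₂ = 50.4 → ξ₂ = (1·155.2 − 50.4)/2 = 52.38 lbmol/h.
Outlet amounts (n = n₀ + Σ ν·ξ):
  B: 685 − 2(155.2) = 374.7
  G: 0 + 1(155.2) − 2(52.38) = 50.4
  E: 0 + 1(52.38) = 52.38
Total out = 477.5 lbmol/h; y_E = 52.38 / 477.5 = 0.1097.

0.11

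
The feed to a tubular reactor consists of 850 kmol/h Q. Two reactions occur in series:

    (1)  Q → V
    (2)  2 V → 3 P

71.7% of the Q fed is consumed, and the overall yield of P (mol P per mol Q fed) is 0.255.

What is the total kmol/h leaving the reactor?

922 kmol/h

Conversion of Q: Q consumed = 1ξ₁ = 0.717 × 850 → ξ₁ = 609.4 kmol/h.
Yield of P: 3ξ₂ / 850 = 0.255 → ξ₂ = 72.25 kmol/h.
Outlet amounts (n = n₀ + Σ ν·ξ):
  Q: 850 − 1(609.4) = 240.6
  V: 0 + 1(609.4) − 2(72.25) = 464.9
  P: 0 + 3(72.25) = 216.8
Total out = 240.6 + 464.9 + 216.8 = 922.2 kmol/h.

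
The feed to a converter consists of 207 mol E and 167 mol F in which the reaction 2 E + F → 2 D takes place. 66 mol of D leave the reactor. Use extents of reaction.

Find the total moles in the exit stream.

For D: n = n₀ + 2ξ → 66 = 0 + 2ξ, giving ξ = 33 mol.
Outlet amounts (n = n₀ + ν ξ):
  E: 207 − 2(33) = 141
  F: 167 − 1(33) = 134
  D: 0 + 2(33) = 66
Total out = 141 + 134 + 66 = 341 mol.

341 mol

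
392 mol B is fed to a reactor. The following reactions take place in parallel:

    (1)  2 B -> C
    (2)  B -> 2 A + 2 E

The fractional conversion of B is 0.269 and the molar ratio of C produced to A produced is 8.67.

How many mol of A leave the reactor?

Conversion of B: B consumed = 0.269 × 392 = 105.4 mol = 2ξ₁ + 1ξ₂.
Selectivity: 1ξ₁ / (2ξ₂) = 8.67 → ξ₁ = 17.34 ξ₂.
Substitute: (2·17.34 + 1) ξ₂ = 105.4 → ξ₂ = 2.955 mol, ξ₁ = 51.25 mol.
Outlet amounts (n = n₀ + Σ ν·ξ):
  B: 392 − 2(51.25) − 1(2.955) = 286.6
  C: 0 + 1(51.25) = 51.25
  A: 0 + 2(2.955) = 5.911
  E: 0 + 2(2.955) = 5.911

5.91 mol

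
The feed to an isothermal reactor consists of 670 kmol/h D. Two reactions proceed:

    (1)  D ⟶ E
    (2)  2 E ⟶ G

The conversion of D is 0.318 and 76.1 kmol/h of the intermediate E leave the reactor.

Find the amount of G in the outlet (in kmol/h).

68.5 kmol/h

Conversion of D: D consumed = 1ξ₁ = 0.318 × 670 → ξ₁ = 213.1 kmol/h.
E balance: n_E = 0 + 1ξ₁ − 2ξ₂ = 76.1 → ξ₂ = (1·213.1 − 76.1)/2 = 68.48 kmol/h.
Outlet amounts (n = n₀ + Σ ν·ξ):
  D: 670 − 1(213.1) = 456.9
  E: 0 + 1(213.1) − 2(68.48) = 76.1
  G: 0 + 1(68.48) = 68.48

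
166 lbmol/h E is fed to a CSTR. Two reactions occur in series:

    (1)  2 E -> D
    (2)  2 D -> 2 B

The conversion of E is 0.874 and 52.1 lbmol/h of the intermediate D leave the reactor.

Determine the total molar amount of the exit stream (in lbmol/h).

93.5 lbmol/h

Conversion of E: E consumed = 2ξ₁ = 0.874 × 166 → ξ₁ = 72.54 lbmol/h.
D balance: n_D = 0 + 1ξ₁ − 2ξ₂ = 52.1 → ξ₂ = (1·72.54 − 52.1)/2 = 10.22 lbmol/h.
Outlet amounts (n = n₀ + Σ ν·ξ):
  E: 166 − 2(72.54) = 20.92
  D: 0 + 1(72.54) − 2(10.22) = 52.1
  B: 0 + 2(10.22) = 20.44
Total out = 20.92 + 52.1 + 20.44 = 93.46 lbmol/h.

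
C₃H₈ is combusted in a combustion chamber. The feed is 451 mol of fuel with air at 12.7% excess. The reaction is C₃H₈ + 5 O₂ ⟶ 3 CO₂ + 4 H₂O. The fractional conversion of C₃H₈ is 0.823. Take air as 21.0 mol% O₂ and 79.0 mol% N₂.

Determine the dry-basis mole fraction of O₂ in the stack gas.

Stoichiometric O₂ = 5 × 451 = 2255 mol; O₂ fed = 2255 × 1.127 = 2541 mol.
N₂ fed = 2541 × 79/21 = 9560 mol.
Fuel reacted = 0.823 × 451 → ξ = 371.2 mol.
Outlet (n = n₀ + ν ξ):
  C₃H₈: 451 − 1(371.2) = 79.83
  O₂: 2541 − 5(371.2) = 685.5
  N₂: 9560 (inert)
  CO₂: 0 + 3(371.2) = 1114
  H₂O: 0 + 4(371.2) = 1485
Dry total = 11440 mol; y_O₂ (dry) = 685.5 / 11440 = 0.05993.

0.0599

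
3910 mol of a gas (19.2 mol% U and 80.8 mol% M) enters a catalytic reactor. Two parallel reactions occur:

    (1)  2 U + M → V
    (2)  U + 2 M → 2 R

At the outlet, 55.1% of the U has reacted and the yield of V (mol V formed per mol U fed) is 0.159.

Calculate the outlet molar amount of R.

350 mol

Yield of V: 1ξ₁ / 750.7 = 0.159 → ξ₁ = 119.4 mol.
Conversion of U: 2ξ₁ + 1ξ₂ = 0.551 × 750.7 = 413.6 → ξ₂ = 174.9 mol.
Outlet amounts (n = n₀ + Σ ν·ξ):
  U: 750.7 − 2(119.4) − 1(174.9) = 337.1
  M: 3159 − 1(119.4) − 2(174.9) = 2690
  V: 0 + 1(119.4) = 119.4
  R: 0 + 2(174.9) = 349.8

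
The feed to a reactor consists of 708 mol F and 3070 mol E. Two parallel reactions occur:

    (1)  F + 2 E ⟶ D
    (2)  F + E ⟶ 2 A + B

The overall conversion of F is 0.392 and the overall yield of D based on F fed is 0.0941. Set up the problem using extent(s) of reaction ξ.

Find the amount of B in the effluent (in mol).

211 mol

Yield of D: 1ξ₁ / 708 = 0.0941 → ξ₁ = 66.62 mol.
Conversion of F: 1ξ₁ + 1ξ₂ = 0.392 × 708 = 277.5 → ξ₂ = 210.9 mol.
Outlet amounts (n = n₀ + Σ ν·ξ):
  F: 708 − 1(66.62) − 1(210.9) = 430.5
  E: 3070 − 2(66.62) − 1(210.9) = 2726
  D: 0 + 1(66.62) = 66.62
  A: 0 + 2(210.9) = 421.8
  B: 0 + 1(210.9) = 210.9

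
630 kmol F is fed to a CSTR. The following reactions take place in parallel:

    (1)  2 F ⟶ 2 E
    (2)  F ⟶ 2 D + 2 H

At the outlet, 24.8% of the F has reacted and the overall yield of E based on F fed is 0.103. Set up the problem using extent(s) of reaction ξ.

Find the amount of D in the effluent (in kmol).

183 kmol

Yield of E: 2ξ₁ / 630 = 0.103 → ξ₁ = 32.45 kmol.
Conversion of F: 2ξ₁ + 1ξ₂ = 0.248 × 630 = 156.2 → ξ₂ = 91.35 kmol.
Outlet amounts (n = n₀ + Σ ν·ξ):
  F: 630 − 2(32.45) − 1(91.35) = 473.8
  E: 0 + 2(32.45) = 64.89
  D: 0 + 2(91.35) = 182.7
  H: 0 + 2(91.35) = 182.7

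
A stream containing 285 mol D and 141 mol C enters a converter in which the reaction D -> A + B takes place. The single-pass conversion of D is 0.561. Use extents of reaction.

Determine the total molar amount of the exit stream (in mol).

586 mol

D reacted = 0.561 × 285 = 159.9 mol; ν_D = −1, so ξ = 159.9/1 = 159.9 mol.
Outlet amounts (n = n₀ + ν ξ):
  D: 285 − 1(159.9) = 125.1
  A: 0 + 1(159.9) = 159.9
  B: 0 + 1(159.9) = 159.9
  C: 141 (inert)
Total out = 125.1 + 159.9 + 159.9 + 141 = 585.9 mol.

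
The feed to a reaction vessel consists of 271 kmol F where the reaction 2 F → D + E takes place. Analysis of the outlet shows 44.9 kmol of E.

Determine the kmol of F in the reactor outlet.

181 kmol

For E: n = n₀ + 1ξ → 44.9 = 0 + 1ξ, giving ξ = 44.9 kmol.
Outlet amounts (n = n₀ + ν ξ):
  F: 271 − 2(44.9) = 181.2
  D: 0 + 1(44.9) = 44.9
  E: 0 + 1(44.9) = 44.9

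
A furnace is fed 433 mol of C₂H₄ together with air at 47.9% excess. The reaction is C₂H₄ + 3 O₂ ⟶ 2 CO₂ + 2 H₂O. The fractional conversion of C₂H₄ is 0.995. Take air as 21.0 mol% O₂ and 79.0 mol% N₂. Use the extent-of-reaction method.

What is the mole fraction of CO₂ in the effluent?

0.0899

Stoichiometric O₂ = 3 × 433 = 1299 mol; O₂ fed = 1299 × 1.479 = 1921 mol.
N₂ fed = 1921 × 79/21 = 7227 mol.
Fuel reacted = 0.995 × 433 → ξ = 430.8 mol.
Outlet (n = n₀ + ν ξ):
  C₂H₄: 433 − 1(430.8) = 2.165
  O₂: 1921 − 3(430.8) = 628.7
  N₂: 7227 (inert)
  CO₂: 0 + 2(430.8) = 861.7
  H₂O: 0 + 2(430.8) = 861.7
Total out = 9582 mol; y_CO₂ = 861.7 / 9582 = 0.08993.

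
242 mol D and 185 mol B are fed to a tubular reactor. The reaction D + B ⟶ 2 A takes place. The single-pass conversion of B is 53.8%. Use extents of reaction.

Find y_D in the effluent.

0.334

B reacted = 0.538 × 185 = 99.53 mol; ν_B = −1, so ξ = 99.53/1 = 99.53 mol.
Outlet amounts (n = n₀ + ν ξ):
  D: 242 − 1(99.53) = 142.5
  B: 185 − 1(99.53) = 85.47
  A: 0 + 2(99.53) = 199.1
Total out = 427 mol; y_D = 142.5 / 427 = 0.3337.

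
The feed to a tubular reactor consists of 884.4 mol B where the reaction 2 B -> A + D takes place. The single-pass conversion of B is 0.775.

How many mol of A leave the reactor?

343 mol

B reacted = 0.775 × 884.4 = 685.4 mol; ν_B = −2, so ξ = 685.4/2 = 342.7 mol.
Outlet amounts (n = n₀ + ν ξ):
  B: 884.4 − 2(342.7) = 199
  A: 0 + 1(342.7) = 342.7
  D: 0 + 1(342.7) = 342.7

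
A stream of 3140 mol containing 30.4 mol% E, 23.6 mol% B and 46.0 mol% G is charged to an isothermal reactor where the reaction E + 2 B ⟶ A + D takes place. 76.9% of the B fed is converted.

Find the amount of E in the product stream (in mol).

670 mol

B reacted = 0.769 × 741 = 569.9 mol; ν_B = −2, so ξ = 569.9/2 = 284.9 mol.
Outlet amounts (n = n₀ + ν ξ):
  E: 954.6 − 1(284.9) = 669.6
  B: 741 − 2(284.9) = 171.2
  A: 0 + 1(284.9) = 284.9
  D: 0 + 1(284.9) = 284.9
  G: 1444 (inert)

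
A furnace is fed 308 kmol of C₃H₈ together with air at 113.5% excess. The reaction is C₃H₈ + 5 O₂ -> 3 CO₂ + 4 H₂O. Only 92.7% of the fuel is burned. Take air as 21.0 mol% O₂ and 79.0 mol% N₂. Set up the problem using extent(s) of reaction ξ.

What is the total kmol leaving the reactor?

Stoichiometric O₂ = 5 × 308 = 1540 kmol; O₂ fed = 1540 × 2.135 = 3288 kmol.
N₂ fed = 3288 × 79/21 = 12370 kmol.
Fuel reacted = 0.927 × 308 → ξ = 285.5 kmol.
Outlet (n = n₀ + ν ξ):
  C₃H₈: 308 − 1(285.5) = 22.48
  O₂: 3288 − 5(285.5) = 1860
  N₂: 12370 (inert)
  CO₂: 0 + 3(285.5) = 856.5
  H₂O: 0 + 4(285.5) = 1142
Total out = 22.48 + 1860 + 12370 + 856.5 + 1142 = 16250 kmol.

16300 kmol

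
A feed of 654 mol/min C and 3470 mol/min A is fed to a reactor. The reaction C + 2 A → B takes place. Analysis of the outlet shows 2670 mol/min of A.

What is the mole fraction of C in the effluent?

0.0764

For A: n = n₀ − 2ξ → 2670 = 3470 − 2ξ, giving ξ = 400 mol/min.
Outlet amounts (n = n₀ + ν ξ):
  C: 654 − 1(400) = 254
  A: 3470 − 2(400) = 2670
  B: 0 + 1(400) = 400
Total out = 3324 mol/min; y_C = 254 / 3324 = 0.07641.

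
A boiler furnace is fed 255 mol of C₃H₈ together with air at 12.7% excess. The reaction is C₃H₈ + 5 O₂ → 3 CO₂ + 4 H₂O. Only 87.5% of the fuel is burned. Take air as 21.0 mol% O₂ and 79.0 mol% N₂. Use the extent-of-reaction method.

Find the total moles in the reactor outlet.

7320 mol

Stoichiometric O₂ = 5 × 255 = 1275 mol; O₂ fed = 1275 × 1.127 = 1437 mol.
N₂ fed = 1437 × 79/21 = 5406 mol.
Fuel reacted = 0.875 × 255 → ξ = 223.1 mol.
Outlet (n = n₀ + ν ξ):
  C₃H₈: 255 − 1(223.1) = 31.88
  O₂: 1437 − 5(223.1) = 321.3
  N₂: 5406 (inert)
  CO₂: 0 + 3(223.1) = 669.4
  H₂O: 0 + 4(223.1) = 892.5
Total out = 31.88 + 321.3 + 5406 + 669.4 + 892.5 = 7321 mol.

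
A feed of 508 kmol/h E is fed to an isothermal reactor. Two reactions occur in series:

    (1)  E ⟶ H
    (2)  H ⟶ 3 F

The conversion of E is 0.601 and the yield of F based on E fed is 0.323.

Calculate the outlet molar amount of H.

251 kmol/h

Conversion of E: E consumed = 1ξ₁ = 0.601 × 508 → ξ₁ = 305.3 kmol/h.
Yield of F: 3ξ₂ / 508 = 0.323 → ξ₂ = 54.69 kmol/h.
Outlet amounts (n = n₀ + Σ ν·ξ):
  E: 508 − 1(305.3) = 202.7
  H: 0 + 1(305.3) − 1(54.69) = 250.6
  F: 0 + 3(54.69) = 164.1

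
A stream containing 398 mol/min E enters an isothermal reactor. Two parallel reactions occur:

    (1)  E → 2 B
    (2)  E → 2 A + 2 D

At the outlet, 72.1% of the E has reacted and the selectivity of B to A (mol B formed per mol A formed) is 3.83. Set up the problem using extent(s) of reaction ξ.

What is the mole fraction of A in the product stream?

0.148

Conversion of E: E consumed = 0.721 × 398 = 287 mol/min = 1ξ₁ + 1ξ₂.
Selectivity: 2ξ₁ / (2ξ₂) = 3.83 → ξ₁ = 3.83 ξ₂.
Substitute: (1·3.83 + 1) ξ₂ = 287 → ξ₂ = 59.41 mol/min, ξ₁ = 227.5 mol/min.
Outlet amounts (n = n₀ + Σ ν·ξ):
  E: 398 − 1(227.5) − 1(59.41) = 111
  B: 0 + 2(227.5) = 455.1
  A: 0 + 2(59.41) = 118.8
  D: 0 + 2(59.41) = 118.8
Total out = 803.8 mol/min; y_A = 118.8 / 803.8 = 0.1478.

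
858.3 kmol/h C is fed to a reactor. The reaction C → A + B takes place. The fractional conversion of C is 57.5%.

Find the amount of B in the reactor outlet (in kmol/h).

C reacted = 0.575 × 858.3 = 493.5 kmol/h; ν_C = −1, so ξ = 493.5/1 = 493.5 kmol/h.
Outlet amounts (n = n₀ + ν ξ):
  C: 858.3 − 1(493.5) = 364.8
  A: 0 + 1(493.5) = 493.5
  B: 0 + 1(493.5) = 493.5

494 kmol/h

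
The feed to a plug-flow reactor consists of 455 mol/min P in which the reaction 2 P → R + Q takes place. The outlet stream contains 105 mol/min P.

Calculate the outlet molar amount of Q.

For P: n = n₀ − 2ξ → 105 = 455 − 2ξ, giving ξ = 175 mol/min.
Outlet amounts (n = n₀ + ν ξ):
  P: 455 − 2(175) = 105
  R: 0 + 1(175) = 175
  Q: 0 + 1(175) = 175

175 mol/min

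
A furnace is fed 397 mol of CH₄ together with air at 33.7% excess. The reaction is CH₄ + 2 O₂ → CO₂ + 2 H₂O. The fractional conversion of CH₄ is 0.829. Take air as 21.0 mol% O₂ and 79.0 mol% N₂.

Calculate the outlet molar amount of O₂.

Stoichiometric O₂ = 2 × 397 = 794 mol; O₂ fed = 794 × 1.337 = 1062 mol.
N₂ fed = 1062 × 79/21 = 3994 mol.
Fuel reacted = 0.829 × 397 → ξ = 329.1 mol.
Outlet (n = n₀ + ν ξ):
  CH₄: 397 − 1(329.1) = 67.89
  O₂: 1062 − 2(329.1) = 403.4
  N₂: 3994 (inert)
  CO₂: 0 + 1(329.1) = 329.1
  H₂O: 0 + 2(329.1) = 658.2

403 mol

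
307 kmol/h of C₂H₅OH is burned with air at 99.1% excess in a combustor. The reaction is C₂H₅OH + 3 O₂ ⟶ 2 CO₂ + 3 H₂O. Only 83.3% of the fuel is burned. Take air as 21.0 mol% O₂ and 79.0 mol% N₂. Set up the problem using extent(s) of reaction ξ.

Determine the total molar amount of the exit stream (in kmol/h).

Stoichiometric O₂ = 3 × 307 = 921 kmol/h; O₂ fed = 921 × 1.991 = 1834 kmol/h.
N₂ fed = 1834 × 79/21 = 6898 kmol/h.
Fuel reacted = 0.833 × 307 → ξ = 255.7 kmol/h.
Outlet (n = n₀ + ν ξ):
  C₂H₅OH: 307 − 1(255.7) = 51.27
  O₂: 1834 − 3(255.7) = 1067
  N₂: 6898 (inert)
  CO₂: 0 + 2(255.7) = 511.5
  H₂O: 0 + 3(255.7) = 767.2
Total out = 51.27 + 1067 + 6898 + 511.5 + 767.2 = 9295 kmol/h.

9290 kmol/h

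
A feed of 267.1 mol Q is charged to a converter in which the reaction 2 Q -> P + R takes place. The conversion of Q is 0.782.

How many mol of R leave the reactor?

104 mol

Q reacted = 0.782 × 267.1 = 208.9 mol; ν_Q = −2, so ξ = 208.9/2 = 104.4 mol.
Outlet amounts (n = n₀ + ν ξ):
  Q: 267.1 − 2(104.4) = 58.23
  P: 0 + 1(104.4) = 104.4
  R: 0 + 1(104.4) = 104.4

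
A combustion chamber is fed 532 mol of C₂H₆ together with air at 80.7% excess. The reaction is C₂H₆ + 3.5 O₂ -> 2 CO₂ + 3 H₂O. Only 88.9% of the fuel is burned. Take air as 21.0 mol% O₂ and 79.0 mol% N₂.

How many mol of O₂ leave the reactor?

1710 mol

Stoichiometric O₂ = 3.5 × 532 = 1862 mol; O₂ fed = 1862 × 1.807 = 3365 mol.
N₂ fed = 3365 × 79/21 = 12660 mol.
Fuel reacted = 0.889 × 532 → ξ = 472.9 mol.
Outlet (n = n₀ + ν ξ):
  C₂H₆: 532 − 1(472.9) = 59.05
  O₂: 3365 − 3.5(472.9) = 1709
  N₂: 12660 (inert)
  CO₂: 0 + 2(472.9) = 945.9
  H₂O: 0 + 3(472.9) = 1419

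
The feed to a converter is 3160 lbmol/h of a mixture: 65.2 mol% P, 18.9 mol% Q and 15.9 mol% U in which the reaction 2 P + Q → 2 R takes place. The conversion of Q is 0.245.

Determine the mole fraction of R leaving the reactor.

Q reacted = 0.245 × 597.2 = 146.3 lbmol/h; ν_Q = −1, so ξ = 146.3/1 = 146.3 lbmol/h.
Outlet amounts (n = n₀ + ν ξ):
  P: 2060 − 2(146.3) = 1768
  Q: 597.2 − 1(146.3) = 450.9
  R: 0 + 2(146.3) = 292.6
  U: 502.4 (inert)
Total out = 3014 lbmol/h; y_R = 292.6 / 3014 = 0.09711.

0.0971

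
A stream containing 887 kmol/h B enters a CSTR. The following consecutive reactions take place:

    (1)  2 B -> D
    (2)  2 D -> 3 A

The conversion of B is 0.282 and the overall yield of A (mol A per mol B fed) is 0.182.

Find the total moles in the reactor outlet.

816 kmol/h

Conversion of B: B consumed = 2ξ₁ = 0.282 × 887 → ξ₁ = 125.1 kmol/h.
Yield of A: 3ξ₂ / 887 = 0.182 → ξ₂ = 53.81 kmol/h.
Outlet amounts (n = n₀ + Σ ν·ξ):
  B: 887 − 2(125.1) = 636.9
  D: 0 + 1(125.1) − 2(53.81) = 17.44
  A: 0 + 3(53.81) = 161.4
Total out = 636.9 + 17.44 + 161.4 = 815.7 kmol/h.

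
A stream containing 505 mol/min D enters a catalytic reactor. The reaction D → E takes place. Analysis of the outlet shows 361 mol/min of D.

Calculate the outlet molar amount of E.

144 mol/min

For D: n = n₀ − 1ξ → 361 = 505 − 1ξ, giving ξ = 144 mol/min.
Outlet amounts (n = n₀ + ν ξ):
  D: 505 − 1(144) = 361
  E: 0 + 1(144) = 144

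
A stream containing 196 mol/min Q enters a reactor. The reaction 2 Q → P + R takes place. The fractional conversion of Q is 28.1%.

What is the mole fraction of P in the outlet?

0.141

Q reacted = 0.281 × 196 = 55.08 mol/min; ν_Q = −2, so ξ = 55.08/2 = 27.54 mol/min.
Outlet amounts (n = n₀ + ν ξ):
  Q: 196 − 2(27.54) = 140.9
  P: 0 + 1(27.54) = 27.54
  R: 0 + 1(27.54) = 27.54
Total out = 196 mol/min; y_P = 27.54 / 196 = 0.1405.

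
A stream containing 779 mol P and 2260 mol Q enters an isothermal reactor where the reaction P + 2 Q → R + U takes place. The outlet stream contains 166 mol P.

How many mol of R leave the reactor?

613 mol

For P: n = n₀ − 1ξ → 166 = 779 − 1ξ, giving ξ = 613 mol.
Outlet amounts (n = n₀ + ν ξ):
  P: 779 − 1(613) = 166
  Q: 2260 − 2(613) = 1034
  R: 0 + 1(613) = 613
  U: 0 + 1(613) = 613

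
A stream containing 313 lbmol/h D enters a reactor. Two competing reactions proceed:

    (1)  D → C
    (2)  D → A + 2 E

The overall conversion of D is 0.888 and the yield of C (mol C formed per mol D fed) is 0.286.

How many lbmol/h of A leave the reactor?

188 lbmol/h

Yield of C: 1ξ₁ / 313 = 0.286 → ξ₁ = 89.52 lbmol/h.
Conversion of D: 1ξ₁ + 1ξ₂ = 0.888 × 313 = 277.9 → ξ₂ = 188.4 lbmol/h.
Outlet amounts (n = n₀ + Σ ν·ξ):
  D: 313 − 1(89.52) − 1(188.4) = 35.06
  C: 0 + 1(89.52) = 89.52
  A: 0 + 1(188.4) = 188.4
  E: 0 + 2(188.4) = 376.9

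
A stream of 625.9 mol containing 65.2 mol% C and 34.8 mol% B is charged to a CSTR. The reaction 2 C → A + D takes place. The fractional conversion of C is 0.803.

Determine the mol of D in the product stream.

164 mol

C reacted = 0.803 × 408.1 = 327.7 mol; ν_C = −2, so ξ = 327.7/2 = 163.8 mol.
Outlet amounts (n = n₀ + ν ξ):
  C: 408.1 − 2(163.8) = 80.39
  A: 0 + 1(163.8) = 163.8
  D: 0 + 1(163.8) = 163.8
  B: 217.8 (inert)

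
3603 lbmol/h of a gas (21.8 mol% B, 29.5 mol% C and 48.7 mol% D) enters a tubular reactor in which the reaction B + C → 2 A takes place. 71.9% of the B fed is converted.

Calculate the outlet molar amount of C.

B reacted = 0.719 × 785.5 = 564.7 lbmol/h; ν_B = −1, so ξ = 564.7/1 = 564.7 lbmol/h.
Outlet amounts (n = n₀ + ν ξ):
  B: 785.5 − 1(564.7) = 220.7
  C: 1063 − 1(564.7) = 498.1
  A: 0 + 2(564.7) = 1129
  D: 1755 (inert)

498 lbmol/h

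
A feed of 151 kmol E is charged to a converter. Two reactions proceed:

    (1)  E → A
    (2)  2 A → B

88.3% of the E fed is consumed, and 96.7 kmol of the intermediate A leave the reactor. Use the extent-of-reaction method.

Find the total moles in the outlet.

Conversion of E: E consumed = 1ξ₁ = 0.883 × 151 → ξ₁ = 133.3 kmol.
A balance: n_A = 0 + 1ξ₁ − 2ξ₂ = 96.7 → ξ₂ = (1·133.3 − 96.7)/2 = 18.32 kmol.
Outlet amounts (n = n₀ + Σ ν·ξ):
  E: 151 − 1(133.3) = 17.67
  A: 0 + 1(133.3) − 2(18.32) = 96.7
  B: 0 + 1(18.32) = 18.32
Total out = 17.67 + 96.7 + 18.32 = 132.7 kmol.

133 kmol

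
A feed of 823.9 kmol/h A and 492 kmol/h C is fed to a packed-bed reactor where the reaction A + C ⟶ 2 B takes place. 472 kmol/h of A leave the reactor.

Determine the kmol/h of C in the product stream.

140 kmol/h

For A: n = n₀ − 1ξ → 472 = 823.9 − 1ξ, giving ξ = 351.9 kmol/h.
Outlet amounts (n = n₀ + ν ξ):
  A: 823.9 − 1(351.9) = 472
  C: 492 − 1(351.9) = 140.1
  B: 0 + 2(351.9) = 703.8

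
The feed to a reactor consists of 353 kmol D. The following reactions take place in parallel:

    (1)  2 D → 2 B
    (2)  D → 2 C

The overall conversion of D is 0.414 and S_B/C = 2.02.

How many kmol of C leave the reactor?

58 kmol

Conversion of D: D consumed = 0.414 × 353 = 146.1 kmol = 2ξ₁ + 1ξ₂.
Selectivity: 2ξ₁ / (2ξ₂) = 2.02 → ξ₁ = 2.02 ξ₂.
Substitute: (2·2.02 + 1) ξ₂ = 146.1 → ξ₂ = 29 kmol, ξ₁ = 58.57 kmol.
Outlet amounts (n = n₀ + Σ ν·ξ):
  D: 353 − 2(58.57) − 1(29) = 206.9
  B: 0 + 2(58.57) = 117.1
  C: 0 + 2(29) = 57.99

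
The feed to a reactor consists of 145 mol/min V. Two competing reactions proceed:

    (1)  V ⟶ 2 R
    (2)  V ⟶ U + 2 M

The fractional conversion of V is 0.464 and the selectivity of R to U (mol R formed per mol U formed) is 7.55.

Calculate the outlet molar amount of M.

28.2 mol/min

Conversion of V: V consumed = 0.464 × 145 = 67.28 mol/min = 1ξ₁ + 1ξ₂.
Selectivity: 2ξ₁ / (1ξ₂) = 7.55 → ξ₁ = 3.775 ξ₂.
Substitute: (1·3.775 + 1) ξ₂ = 67.28 → ξ₂ = 14.09 mol/min, ξ₁ = 53.19 mol/min.
Outlet amounts (n = n₀ + Σ ν·ξ):
  V: 145 − 1(53.19) − 1(14.09) = 77.72
  R: 0 + 2(53.19) = 106.4
  U: 0 + 1(14.09) = 14.09
  M: 0 + 2(14.09) = 28.18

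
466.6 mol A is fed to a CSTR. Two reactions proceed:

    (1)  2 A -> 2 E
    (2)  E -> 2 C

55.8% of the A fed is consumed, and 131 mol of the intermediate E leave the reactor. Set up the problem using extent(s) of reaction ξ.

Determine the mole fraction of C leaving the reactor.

Conversion of A: A consumed = 2ξ₁ = 0.558 × 466.6 → ξ₁ = 130.2 mol.
E balance: n_E = 0 + 2ξ₁ − 1ξ₂ = 131 → ξ₂ = (2·130.2 − 131)/1 = 129.4 mol.
Outlet amounts (n = n₀ + Σ ν·ξ):
  A: 466.6 − 2(130.2) = 206.2
  E: 0 + 2(130.2) − 1(129.4) = 131
  C: 0 + 2(129.4) = 258.7
Total out = 596 mol; y_C = 258.7 / 596 = 0.4341.

0.434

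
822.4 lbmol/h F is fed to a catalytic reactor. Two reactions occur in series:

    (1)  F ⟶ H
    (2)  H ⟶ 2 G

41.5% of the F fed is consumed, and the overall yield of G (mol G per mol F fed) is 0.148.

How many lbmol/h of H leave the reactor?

Conversion of F: F consumed = 1ξ₁ = 0.415 × 822.4 → ξ₁ = 341.3 lbmol/h.
Yield of G: 2ξ₂ / 822.4 = 0.148 → ξ₂ = 60.86 lbmol/h.
Outlet amounts (n = n₀ + Σ ν·ξ):
  F: 822.4 − 1(341.3) = 481.1
  H: 0 + 1(341.3) − 1(60.86) = 280.4
  G: 0 + 2(60.86) = 121.7

280 lbmol/h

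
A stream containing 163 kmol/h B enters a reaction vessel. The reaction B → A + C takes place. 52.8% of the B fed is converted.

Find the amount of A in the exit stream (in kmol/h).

86.1 kmol/h

B reacted = 0.528 × 163 = 86.06 kmol/h; ν_B = −1, so ξ = 86.06/1 = 86.06 kmol/h.
Outlet amounts (n = n₀ + ν ξ):
  B: 163 − 1(86.06) = 76.94
  A: 0 + 1(86.06) = 86.06
  C: 0 + 1(86.06) = 86.06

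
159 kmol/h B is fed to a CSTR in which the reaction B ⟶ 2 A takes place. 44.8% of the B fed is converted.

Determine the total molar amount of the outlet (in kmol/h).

230 kmol/h

B reacted = 0.448 × 159 = 71.23 kmol/h; ν_B = −1, so ξ = 71.23/1 = 71.23 kmol/h.
Outlet amounts (n = n₀ + ν ξ):
  B: 159 − 1(71.23) = 87.77
  A: 0 + 2(71.23) = 142.5
Total out = 87.77 + 142.5 = 230.2 kmol/h.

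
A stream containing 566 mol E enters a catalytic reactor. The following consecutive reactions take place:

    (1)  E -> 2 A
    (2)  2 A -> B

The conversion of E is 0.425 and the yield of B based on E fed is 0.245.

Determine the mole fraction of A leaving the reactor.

0.305

Conversion of E: E consumed = 1ξ₁ = 0.425 × 566 → ξ₁ = 240.5 mol.
Yield of B: 1ξ₂ / 566 = 0.245 → ξ₂ = 138.7 mol.
Outlet amounts (n = n₀ + Σ ν·ξ):
  E: 566 − 1(240.5) = 325.5
  A: 0 + 2(240.5) − 2(138.7) = 203.8
  B: 0 + 1(138.7) = 138.7
Total out = 667.9 mol; y_A = 203.8 / 667.9 = 0.3051.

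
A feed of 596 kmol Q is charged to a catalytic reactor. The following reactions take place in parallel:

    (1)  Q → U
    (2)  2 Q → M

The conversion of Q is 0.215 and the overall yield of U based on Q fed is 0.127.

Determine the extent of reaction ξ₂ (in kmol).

Yield of U: 1ξ₁ / 596 = 0.127 → ξ₁ = 75.69 kmol.
Conversion of Q: 1ξ₁ + 2ξ₂ = 0.215 × 596 = 128.1 → ξ₂ = 26.22 kmol.
Outlet amounts (n = n₀ + Σ ν·ξ):
  Q: 596 − 1(75.69) − 2(26.22) = 467.9
  U: 0 + 1(75.69) = 75.69
  M: 0 + 1(26.22) = 26.22

ξ₂ = 26.2 kmol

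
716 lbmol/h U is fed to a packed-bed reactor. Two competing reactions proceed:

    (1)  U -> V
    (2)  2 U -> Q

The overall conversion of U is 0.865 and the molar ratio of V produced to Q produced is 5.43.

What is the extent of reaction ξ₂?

Conversion of U: U consumed = 0.865 × 716 = 619.3 lbmol/h = 1ξ₁ + 2ξ₂.
Selectivity: 1ξ₁ / (1ξ₂) = 5.43 → ξ₁ = 5.43 ξ₂.
Substitute: (1·5.43 + 2) ξ₂ = 619.3 → ξ₂ = 83.36 lbmol/h, ξ₁ = 452.6 lbmol/h.
Outlet amounts (n = n₀ + Σ ν·ξ):
  U: 716 − 1(452.6) − 2(83.36) = 96.66
  V: 0 + 1(452.6) = 452.6
  Q: 0 + 1(83.36) = 83.36

ξ₂ = 83.4 lbmol/h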